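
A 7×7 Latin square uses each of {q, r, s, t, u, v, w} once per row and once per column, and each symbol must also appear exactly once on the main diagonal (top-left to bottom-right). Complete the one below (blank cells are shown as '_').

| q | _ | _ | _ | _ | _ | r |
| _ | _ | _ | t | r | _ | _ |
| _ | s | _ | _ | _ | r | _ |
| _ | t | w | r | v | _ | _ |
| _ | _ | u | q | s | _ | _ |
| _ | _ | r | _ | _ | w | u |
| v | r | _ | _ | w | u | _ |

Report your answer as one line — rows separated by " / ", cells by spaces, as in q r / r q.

(r7,c4): row 7 has {r,u,v,w}; column 4 has {q,r,t}, so it must be s.
(r7,c7): row 7 has {r,s,u,v,w}; column 7 has {r,u}; the diagonal has {q,r,s,w}, so it must be t.
(r3,c3): row 3 has {r,s}; column 3 has {r,u,w}; the diagonal has {q,r,s,t,w}, so it must be v.
(r6,c4): row 6 has {r,u,w}; column 4 has {q,r,s,t}, so it must be v.
(r7,c3): row 7 has {r,s,t,u,v,w}; column 3 has {r,u,v,w}, so it must be q.
(r2,c2): row 2 has {r,t}; column 2 has {r,s,t}; the diagonal has {q,r,s,t,v,w}, so it must be u.
(r2,c3): row 2 has {r,t,u}; column 3 has {q,r,u,v,w}, so it must be s.
(r6,c2): row 6 has {r,u,v,w}; column 2 has {r,s,t,u}, so it must be q.
(r6,c5): row 6 has {q,r,u,v,w}; column 5 has {r,s,v,w}, so it must be t.
(r1,c3): row 1 has {q,r}; column 3 has {q,r,s,u,v,w}, so it must be t.
(r1,c5): row 1 has {q,r,t}; column 5 has {r,s,t,v,w}, so it must be u.
(r2,c1): row 2 has {r,s,t,u}; column 1 has {q,v}, so it must be w.
(r3,c5): row 3 has {r,s,v}; column 5 has {r,s,t,u,v,w}, so it must be q.
(r3,c7): row 3 has {q,r,s,v}; column 7 has {r,t,u}, so it must be w.
(r5,c7): row 5 has {q,s,u}; column 7 has {r,t,u,w}, so it must be v.
(r6,c1): row 6 has {q,r,t,u,v,w}; column 1 has {q,v,w}, so it must be s.
(r1,c4): row 1 has {q,r,t,u}; column 4 has {q,r,s,t,v}, so it must be w.
(r2,c7): row 2 has {r,s,t,u,w}; column 7 has {r,t,u,v,w}, so it must be q.
(r3,c4): row 3 has {q,r,s,v,w}; column 4 has {q,r,s,t,v,w}, so it must be u.
(r4,c1): row 4 has {r,t,v,w}; column 1 has {q,s,v,w}, so it must be u.
(r4,c7): row 4 has {r,t,u,v,w}; column 7 has {q,r,t,u,v,w}, so it must be s.
(r5,c2): row 5 has {q,s,u,v}; column 2 has {q,r,s,t,u}, so it must be w.
(r5,c6): row 5 has {q,s,u,v,w}; column 6 has {r,u,w}, so it must be t.
(r1,c2): row 1 has {q,r,t,u,w}; column 2 has {q,r,s,t,u,w}, so it must be v.
(r1,c6): row 1 has {q,r,t,u,v,w}; column 6 has {r,t,u,w}, so it must be s.
(r2,c6): row 2 has {q,r,s,t,u,w}; column 6 has {r,s,t,u,w}, so it must be v.
(r3,c1): row 3 has {q,r,s,u,v,w}; column 1 has {q,s,u,v,w}, so it must be t.
(r4,c6): row 4 has {r,s,t,u,v,w}; column 6 has {r,s,t,u,v,w}, so it must be q.
(r5,c1): row 5 has {q,s,t,u,v,w}; column 1 has {q,s,t,u,v,w}, so it must be r.

q v t w u s r / w u s t r v q / t s v u q r w / u t w r v q s / r w u q s t v / s q r v t w u / v r q s w u t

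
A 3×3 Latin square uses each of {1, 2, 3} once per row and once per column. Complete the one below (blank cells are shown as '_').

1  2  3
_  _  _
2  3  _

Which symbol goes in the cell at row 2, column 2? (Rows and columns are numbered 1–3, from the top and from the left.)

row 2 is empty so far; column 1 has {1,2} — only 3 is left for (r2,c1).
row 2 has {3}; column 2 has {2,3} — only 1 is left for (r2,c2).

1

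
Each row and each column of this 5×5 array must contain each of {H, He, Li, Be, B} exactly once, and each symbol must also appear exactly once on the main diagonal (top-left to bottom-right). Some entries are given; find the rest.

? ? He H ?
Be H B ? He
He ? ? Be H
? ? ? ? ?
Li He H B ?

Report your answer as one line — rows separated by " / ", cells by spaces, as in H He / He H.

B Be He H Li / Be H B Li He / He B Li Be H / H Li Be He B / Li He H B Be

Cell (r1,c1): row 1 has {H,He}; column 1 has {He,Li,Be}; the diagonal has {H} → B.
Cell (r2,c4): row 2 has {H,He,Be,B}; column 4 has {H,Be,B} → Li.
Cell (r3,c3): row 3 has {H,He,Be}; column 3 has {H,He,B}; the diagonal has {H,B} → Li.
Cell (r4,c1): row 4 is empty so far; column 1 has {He,Li,Be,B} → H.
Cell (r4,c3): row 4 has {H}; column 3 has {H,He,Li,B} → Be.
Cell (r4,c4): row 4 has {H,Be}; column 4 has {H,Li,Be,B}; the diagonal has {H,Li,B} → He.
Cell (r5,c5): row 5 has {H,He,Li,B}; column 5 has {H,He}; the diagonal has {H,He,Li,B} → Be.
Cell (r1,c5): row 1 has {H,He,B}; column 5 has {H,He,Be} → Li.
Cell (r3,c2): row 3 has {H,He,Li,Be}; column 2 has {H,He} → B.
Cell (r4,c2): row 4 has {H,He,Be}; column 2 has {H,He,B} → Li.
Cell (r4,c5): row 4 has {H,He,Li,Be}; column 5 has {H,He,Li,Be} → B.
Cell (r1,c2): row 1 has {H,He,Li,B}; column 2 has {H,He,Li,B} → Be.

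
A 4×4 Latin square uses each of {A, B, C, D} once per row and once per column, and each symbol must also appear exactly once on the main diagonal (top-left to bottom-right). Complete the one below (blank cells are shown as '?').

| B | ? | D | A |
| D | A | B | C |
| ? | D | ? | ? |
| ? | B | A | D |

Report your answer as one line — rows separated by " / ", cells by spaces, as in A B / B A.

B C D A / D A B C / A D C B / C B A D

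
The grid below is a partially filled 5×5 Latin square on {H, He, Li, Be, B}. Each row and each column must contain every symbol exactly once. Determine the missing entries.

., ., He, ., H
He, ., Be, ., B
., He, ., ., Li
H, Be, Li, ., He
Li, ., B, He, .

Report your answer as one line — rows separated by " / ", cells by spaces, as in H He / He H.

Be B He Li H / He Li Be H B / B He H Be Li / H Be Li B He / Li H B He Be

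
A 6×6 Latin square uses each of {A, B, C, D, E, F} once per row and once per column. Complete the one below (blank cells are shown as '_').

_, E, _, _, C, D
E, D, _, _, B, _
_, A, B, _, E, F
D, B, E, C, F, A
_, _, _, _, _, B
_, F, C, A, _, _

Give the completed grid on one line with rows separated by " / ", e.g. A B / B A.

A E F B C D / E D A F B C / C A B D E F / D B E C F A / F C D E A B / B F C A D E

row 2 has {B,D,E}; column 4 has {A,C} — only F is left for (r2,c4).
row 2 has {B,D,E,F}; column 6 has {A,B,D,F} — only C is left for (r2,c6).
row 3 has {A,B,E,F}; column 1 has {D,E} — only C is left for (r3,c1).
row 3 has {A,B,C,E,F}; column 4 has {A,C,F} — only D is left for (r3,c4).
row 5 has {B}; column 2 has {A,B,D,E,F} — only C is left for (r5,c2).
row 5 has {B,C}; column 4 has {A,C,D,F} — only E is left for (r5,c4).
row 6 has {A,C,F}; column 1 has {C,D,E} — only B is left for (r6,c1).
row 6 has {A,B,C,F}; column 5 has {B,C,E,F} — only D is left for (r6,c5).
row 6 has {A,B,C,D,F}; column 6 has {A,B,C,D,F} — only E is left for (r6,c6).
row 1 has {C,D,E}; column 4 has {A,C,D,E,F} — only B is left for (r1,c4).
row 2 has {B,C,D,E,F}; column 3 has {B,C,E} — only A is left for (r2,c3).
row 5 has {B,C,E}; column 5 has {B,C,D,E,F} — only A is left for (r5,c5).
row 1 has {B,C,D,E}; column 3 has {A,B,C,E} — only F is left for (r1,c3).
row 5 has {A,B,C,E}; column 1 has {B,C,D,E} — only F is left for (r5,c1).
row 5 has {A,B,C,E,F}; column 3 has {A,B,C,E,F} — only D is left for (r5,c3).
row 1 has {B,C,D,E,F}; column 1 has {B,C,D,E,F} — only A is left for (r1,c1).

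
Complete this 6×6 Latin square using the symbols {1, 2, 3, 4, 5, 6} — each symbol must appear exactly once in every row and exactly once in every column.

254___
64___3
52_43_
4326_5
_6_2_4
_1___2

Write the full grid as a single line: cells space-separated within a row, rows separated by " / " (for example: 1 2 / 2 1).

2 5 4 3 6 1 / 6 4 5 1 2 3 / 5 2 1 4 3 6 / 4 3 2 6 1 5 / 1 6 3 2 5 4 / 3 1 6 5 4 2

Cell (r4,c5): row 4 has {2,3,4,5,6}; column 5 has {3} → 1.
Cell (r5,c5): row 5 has {2,4,6}; column 5 has {1,3} → 5.
Cell (r6,c1): row 6 has {1,2}; column 1 has {2,4,5,6} → 3.
Cell (r6,c4): row 6 has {1,2,3}; column 4 has {2,4,6} → 5.
Cell (r1,c5): row 1 has {2,4,5}; column 5 has {1,3,5} → 6.
Cell (r1,c6): row 1 has {2,4,5,6}; column 6 has {2,3,4,5} → 1.
Cell (r2,c4): row 2 has {3,4,6}; column 4 has {2,4,5,6} → 1.
Cell (r2,c5): row 2 has {1,3,4,6}; column 5 has {1,3,5,6} → 2.
Cell (r3,c6): row 3 has {2,3,4,5}; column 6 has {1,2,3,4,5} → 6.
Cell (r5,c1): row 5 has {2,4,5,6}; column 1 has {2,3,4,5,6} → 1.
Cell (r5,c3): row 5 has {1,2,4,5,6}; column 3 has {2,4} → 3.
Cell (r6,c3): row 6 has {1,2,3,5}; column 3 has {2,3,4} → 6.
Cell (r6,c5): row 6 has {1,2,3,5,6}; column 5 has {1,2,3,5,6} → 4.
Cell (r1,c4): row 1 has {1,2,4,5,6}; column 4 has {1,2,4,5,6} → 3.
Cell (r2,c3): row 2 has {1,2,3,4,6}; column 3 has {2,3,4,6} → 5.
Cell (r3,c3): row 3 has {2,3,4,5,6}; column 3 has {2,3,4,5,6} → 1.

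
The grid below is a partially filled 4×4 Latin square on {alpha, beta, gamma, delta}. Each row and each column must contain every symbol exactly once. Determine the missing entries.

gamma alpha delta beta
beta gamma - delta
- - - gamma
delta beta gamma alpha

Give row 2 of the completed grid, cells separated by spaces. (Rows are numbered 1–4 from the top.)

beta gamma alpha delta

row 2 has {beta,gamma,delta}; column 3 has {gamma,delta} — only alpha is left for (r2,c3).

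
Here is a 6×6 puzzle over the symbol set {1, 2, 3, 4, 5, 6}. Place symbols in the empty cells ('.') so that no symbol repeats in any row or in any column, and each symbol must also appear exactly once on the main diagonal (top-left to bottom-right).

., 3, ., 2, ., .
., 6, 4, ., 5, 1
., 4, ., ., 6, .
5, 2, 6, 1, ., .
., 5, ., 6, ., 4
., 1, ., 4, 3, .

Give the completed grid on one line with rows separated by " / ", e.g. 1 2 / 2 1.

4 3 5 2 1 6 / 2 6 4 3 5 1 / 1 4 3 5 6 2 / 5 2 6 1 4 3 / 3 5 1 6 2 4 / 6 1 2 4 3 5

(r1,c1): row 1 has {2,3}; column 1 has {5}; the diagonal has {1,6}, so it must be 4.
(r1,c5): row 1 has {2,3,4}; column 5 has {3,5,6}, so it must be 1.
(r2,c4): row 2 has {1,4,5,6}; column 4 has {1,2,4,6}, so it must be 3.
(r3,c4): row 3 has {4,6}; column 4 has {1,2,3,4,6}, so it must be 5.
(r4,c5): row 4 has {1,2,5,6}; column 5 has {1,3,5,6}, so it must be 4.
(r4,c6): row 4 has {1,2,4,5,6}; column 6 has {1,4}, so it must be 3.
(r5,c5): row 5 has {4,5,6}; column 5 has {1,3,4,5,6}; the diagonal has {1,4,6}, so it must be 2.
(r6,c6): row 6 has {1,3,4}; column 6 has {1,3,4}; the diagonal has {1,2,4,6}, so it must be 5.
(r1,c3): row 1 has {1,2,3,4}; column 3 has {4,6}, so it must be 5.
(r1,c6): row 1 has {1,2,3,4,5}; column 6 has {1,3,4,5}, so it must be 6.
(r2,c1): row 2 has {1,3,4,5,6}; column 1 has {4,5}, so it must be 2.
(r3,c3): row 3 has {4,5,6}; column 3 has {4,5,6}; the diagonal has {1,2,4,5,6}, so it must be 3.
(r3,c6): row 3 has {3,4,5,6}; column 6 has {1,3,4,5,6}, so it must be 2.
(r5,c3): row 5 has {2,4,5,6}; column 3 has {3,4,5,6}, so it must be 1.
(r6,c1): row 6 has {1,3,4,5}; column 1 has {2,4,5}, so it must be 6.
(r6,c3): row 6 has {1,3,4,5,6}; column 3 has {1,3,4,5,6}, so it must be 2.
(r3,c1): row 3 has {2,3,4,5,6}; column 1 has {2,4,5,6}, so it must be 1.
(r5,c1): row 5 has {1,2,4,5,6}; column 1 has {1,2,4,5,6}, so it must be 3.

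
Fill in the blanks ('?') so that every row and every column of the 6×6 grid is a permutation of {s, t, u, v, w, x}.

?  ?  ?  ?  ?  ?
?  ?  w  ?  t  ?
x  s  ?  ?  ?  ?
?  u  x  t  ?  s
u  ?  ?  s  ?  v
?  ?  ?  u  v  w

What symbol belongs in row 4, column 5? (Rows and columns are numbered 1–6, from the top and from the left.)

row 4 has {s,t,u,x}; column 5 has {t,v} — only w is left for (r4,c5).

w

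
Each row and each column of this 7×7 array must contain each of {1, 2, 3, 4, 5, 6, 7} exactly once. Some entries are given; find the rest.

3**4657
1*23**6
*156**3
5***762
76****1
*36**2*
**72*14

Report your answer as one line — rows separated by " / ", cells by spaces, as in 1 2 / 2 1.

Cell (r1,c2): row 1 has {3,4,5,6,7}; column 2 has {1,3,6} → 2.
Cell (r1,c3): row 1 has {2,3,4,5,6,7}; column 3 has {2,5,6,7} → 1.
Cell (r4,c2): row 4 has {2,5,6,7}; column 2 has {1,2,3,6} → 4.
Cell (r4,c3): row 4 has {2,4,5,6,7}; column 3 has {1,2,5,6,7} → 3.
Cell (r4,c4): row 4 has {2,3,4,5,6,7}; column 4 has {2,3,4,6} → 1.
Cell (r5,c3): row 5 has {1,6,7}; column 3 has {1,2,3,5,6,7} → 4.
Cell (r5,c4): row 5 has {1,4,6,7}; column 4 has {1,2,3,4,6} → 5.
Cell (r5,c6): row 5 has {1,4,5,6,7}; column 6 has {1,2,5,6} → 3.
Cell (r6,c1): row 6 has {2,3,6}; column 1 has {1,3,5,7} → 4.
Cell (r6,c4): row 6 has {2,3,4,6}; column 4 has {1,2,3,4,5,6} → 7.
Cell (r6,c7): row 6 has {2,3,4,6,7}; column 7 has {1,2,3,4,6,7} → 5.
Cell (r7,c1): row 7 has {1,2,4,7}; column 1 has {1,3,4,5,7} → 6.
Cell (r7,c2): row 7 has {1,2,4,6,7}; column 2 has {1,2,3,4,6} → 5.
Cell (r7,c5): row 7 has {1,2,4,5,6,7}; column 5 has {6,7} → 3.
Cell (r2,c2): row 2 has {1,2,3,6}; column 2 has {1,2,3,4,5,6} → 7.
Cell (r2,c6): row 2 has {1,2,3,6,7}; column 6 has {1,2,3,5,6} → 4.
Cell (r3,c1): row 3 has {1,3,5,6}; column 1 has {1,3,4,5,6,7} → 2.
Cell (r3,c5): row 3 has {1,2,3,5,6}; column 5 has {3,6,7} → 4.
Cell (r3,c6): row 3 has {1,2,3,4,5,6}; column 6 has {1,2,3,4,5,6} → 7.
Cell (r5,c5): row 5 has {1,3,4,5,6,7}; column 5 has {3,4,6,7} → 2.
Cell (r6,c5): row 6 has {2,3,4,5,6,7}; column 5 has {2,3,4,6,7} → 1.
Cell (r2,c5): row 2 has {1,2,3,4,6,7}; column 5 has {1,2,3,4,6,7} → 5.

3 2 1 4 6 5 7 / 1 7 2 3 5 4 6 / 2 1 5 6 4 7 3 / 5 4 3 1 7 6 2 / 7 6 4 5 2 3 1 / 4 3 6 7 1 2 5 / 6 5 7 2 3 1 4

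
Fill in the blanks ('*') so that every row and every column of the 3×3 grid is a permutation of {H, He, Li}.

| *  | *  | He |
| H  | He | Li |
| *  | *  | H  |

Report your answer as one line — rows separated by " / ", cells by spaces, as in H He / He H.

Li H He / H He Li / He Li H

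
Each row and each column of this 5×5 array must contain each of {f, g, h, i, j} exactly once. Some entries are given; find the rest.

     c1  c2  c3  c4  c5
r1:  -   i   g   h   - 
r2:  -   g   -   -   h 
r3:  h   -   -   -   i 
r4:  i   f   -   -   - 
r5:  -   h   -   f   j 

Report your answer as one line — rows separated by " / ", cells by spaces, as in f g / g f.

j i g h f / f g j i h / h j f g i / i f h j g / g h i f j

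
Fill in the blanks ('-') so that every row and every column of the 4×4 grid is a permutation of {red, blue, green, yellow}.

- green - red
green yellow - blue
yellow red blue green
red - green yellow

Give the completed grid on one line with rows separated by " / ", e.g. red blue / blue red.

blue green yellow red / green yellow red blue / yellow red blue green / red blue green yellow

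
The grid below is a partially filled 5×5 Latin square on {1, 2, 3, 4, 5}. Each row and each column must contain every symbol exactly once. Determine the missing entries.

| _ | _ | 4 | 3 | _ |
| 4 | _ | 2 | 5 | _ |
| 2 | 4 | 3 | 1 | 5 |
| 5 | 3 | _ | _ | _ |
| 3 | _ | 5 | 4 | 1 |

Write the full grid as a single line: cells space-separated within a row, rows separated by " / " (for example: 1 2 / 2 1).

(r1,c1): row 1 has {3,4}; column 1 has {2,3,4,5}, so it must be 1.
(r1,c5): row 1 has {1,3,4}; column 5 has {1,5}, so it must be 2.
(r2,c2): row 2 has {2,4,5}; column 2 has {3,4}, so it must be 1.
(r2,c5): row 2 has {1,2,4,5}; column 5 has {1,2,5}, so it must be 3.
(r4,c3): row 4 has {3,5}; column 3 has {2,3,4,5}, so it must be 1.
(r4,c4): row 4 has {1,3,5}; column 4 has {1,3,4,5}, so it must be 2.
(r4,c5): row 4 has {1,2,3,5}; column 5 has {1,2,3,5}, so it must be 4.
(r5,c2): row 5 has {1,3,4,5}; column 2 has {1,3,4}, so it must be 2.
(r1,c2): row 1 has {1,2,3,4}; column 2 has {1,2,3,4}, so it must be 5.

1 5 4 3 2 / 4 1 2 5 3 / 2 4 3 1 5 / 5 3 1 2 4 / 3 2 5 4 1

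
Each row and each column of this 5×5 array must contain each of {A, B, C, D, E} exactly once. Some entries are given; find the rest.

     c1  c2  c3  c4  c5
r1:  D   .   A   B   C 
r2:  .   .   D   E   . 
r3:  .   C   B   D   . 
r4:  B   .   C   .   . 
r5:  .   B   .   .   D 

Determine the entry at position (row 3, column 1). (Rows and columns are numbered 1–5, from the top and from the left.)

E

(r1,c2) = E
(r2,c2) = A
(r2,c5) = B
(r4,c2) = D
(r4,c4) = A
(r4,c5) = E
(r5,c3) = E
(r5,c4) = C
(r2,c1) = C
(r3,c5) = A
(r5,c1) = A
(r3,c1) = E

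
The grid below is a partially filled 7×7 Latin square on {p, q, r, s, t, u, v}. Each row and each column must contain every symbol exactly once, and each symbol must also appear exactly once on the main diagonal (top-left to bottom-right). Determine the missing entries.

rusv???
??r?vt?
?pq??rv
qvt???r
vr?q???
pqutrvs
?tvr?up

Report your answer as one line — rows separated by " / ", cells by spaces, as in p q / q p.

(r2,c2) = s
(r4,c4) = u
(r5,c3) = p
(r5,c5) = t
(r5,c6) = s
(r5,c7) = u
(r7,c1) = s
(r7,c5) = q
(r1,c5) = p
(r1,c6) = q
(r1,c7) = t
(r2,c1) = u
(r2,c4) = p
(r2,c7) = q
(r3,c1) = t
(r3,c4) = s
(r3,c5) = u
(r4,c5) = s
(r4,c6) = p

r u s v p q t / u s r p v t q / t p q s u r v / q v t u s p r / v r p q t s u / p q u t r v s / s t v r q u p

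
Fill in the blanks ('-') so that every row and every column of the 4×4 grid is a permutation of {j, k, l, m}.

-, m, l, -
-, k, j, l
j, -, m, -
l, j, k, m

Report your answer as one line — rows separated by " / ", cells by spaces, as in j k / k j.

k m l j / m k j l / j l m k / l j k m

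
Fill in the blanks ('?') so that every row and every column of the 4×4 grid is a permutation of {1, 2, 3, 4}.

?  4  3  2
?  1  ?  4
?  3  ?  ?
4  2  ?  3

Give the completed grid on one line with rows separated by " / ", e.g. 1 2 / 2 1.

1 4 3 2 / 3 1 2 4 / 2 3 4 1 / 4 2 1 3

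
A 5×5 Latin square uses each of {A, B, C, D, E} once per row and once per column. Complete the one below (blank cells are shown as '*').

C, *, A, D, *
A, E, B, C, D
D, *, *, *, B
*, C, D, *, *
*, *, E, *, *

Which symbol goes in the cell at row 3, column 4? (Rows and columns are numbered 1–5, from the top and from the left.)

E

(r1,c2): row 1 has {A,C,D}; column 2 has {C,E}, so it must be B.
(r1,c5): row 1 has {A,B,C,D}; column 5 has {B,D}, so it must be E.
(r3,c2): row 3 has {B,D}; column 2 has {B,C,E}, so it must be A.
(r3,c3): row 3 has {A,B,D}; column 3 has {A,B,D,E}, so it must be C.
(r3,c4): row 3 has {A,B,C,D}; column 4 has {C,D}, so it must be E.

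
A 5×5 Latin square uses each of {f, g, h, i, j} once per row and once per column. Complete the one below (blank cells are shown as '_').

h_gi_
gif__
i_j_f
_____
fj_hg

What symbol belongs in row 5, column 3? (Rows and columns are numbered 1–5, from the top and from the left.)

(r1,c2) = f
(r1,c5) = j
(r2,c4) = j
(r2,c5) = h
(r3,c4) = g
(r4,c1) = j
(r4,c4) = f
(r4,c5) = i
(r5,c3) = i

i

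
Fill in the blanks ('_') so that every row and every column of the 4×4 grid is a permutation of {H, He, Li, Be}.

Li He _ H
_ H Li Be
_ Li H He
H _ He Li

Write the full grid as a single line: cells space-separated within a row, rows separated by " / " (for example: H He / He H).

Cell (r1,c3): row 1 has {H,He,Li}; column 3 has {H,He,Li} → Be.
Cell (r2,c1): row 2 has {H,Li,Be}; column 1 has {H,Li} → He.
Cell (r3,c1): row 3 has {H,He,Li}; column 1 has {H,He,Li} → Be.
Cell (r4,c2): row 4 has {H,He,Li}; column 2 has {H,He,Li} → Be.

Li He Be H / He H Li Be / Be Li H He / H Be He Li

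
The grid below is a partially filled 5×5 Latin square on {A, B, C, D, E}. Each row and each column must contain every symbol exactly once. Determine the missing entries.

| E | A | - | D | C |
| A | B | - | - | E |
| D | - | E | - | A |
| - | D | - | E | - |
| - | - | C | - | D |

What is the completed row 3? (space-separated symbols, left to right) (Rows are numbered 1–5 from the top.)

D C E B A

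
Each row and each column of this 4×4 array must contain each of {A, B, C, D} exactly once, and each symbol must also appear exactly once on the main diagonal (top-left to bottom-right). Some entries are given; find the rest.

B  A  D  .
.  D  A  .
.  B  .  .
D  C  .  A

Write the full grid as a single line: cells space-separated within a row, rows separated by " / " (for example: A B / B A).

B A D C / C D A B / A B C D / D C B A

row 1 has {A,B,D}; column 4 has {A} — only C is left for (r1,c4).
row 2 has {A,D}; column 1 has {B,D} — only C is left for (r2,c1).
row 2 has {A,C,D}; column 4 has {A,C} — only B is left for (r2,c4).
row 3 has {B}; column 1 has {B,C,D} — only A is left for (r3,c1).
row 3 has {A,B}; column 3 has {A,D}; the diagonal has {A,B,D} — only C is left for (r3,c3).
row 3 has {A,B,C}; column 4 has {A,B,C} — only D is left for (r3,c4).
row 4 has {A,C,D}; column 3 has {A,C,D} — only B is left for (r4,c3).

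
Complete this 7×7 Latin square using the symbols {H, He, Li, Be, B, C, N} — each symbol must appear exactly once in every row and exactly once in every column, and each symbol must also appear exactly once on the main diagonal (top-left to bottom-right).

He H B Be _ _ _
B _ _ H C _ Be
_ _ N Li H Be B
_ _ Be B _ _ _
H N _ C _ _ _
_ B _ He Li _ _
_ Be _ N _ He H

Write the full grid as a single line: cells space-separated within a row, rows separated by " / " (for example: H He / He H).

He H B Be N Li C / B Li He H C N Be / C He N Li H Be B / N C Be B He H Li / H N Li C Be B He / Be B H He Li C N / Li Be C N B He H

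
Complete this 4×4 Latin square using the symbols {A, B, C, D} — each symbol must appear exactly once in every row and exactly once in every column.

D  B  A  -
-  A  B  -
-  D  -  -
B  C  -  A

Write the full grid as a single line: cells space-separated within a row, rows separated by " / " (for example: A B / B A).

D B A C / C A B D / A D C B / B C D A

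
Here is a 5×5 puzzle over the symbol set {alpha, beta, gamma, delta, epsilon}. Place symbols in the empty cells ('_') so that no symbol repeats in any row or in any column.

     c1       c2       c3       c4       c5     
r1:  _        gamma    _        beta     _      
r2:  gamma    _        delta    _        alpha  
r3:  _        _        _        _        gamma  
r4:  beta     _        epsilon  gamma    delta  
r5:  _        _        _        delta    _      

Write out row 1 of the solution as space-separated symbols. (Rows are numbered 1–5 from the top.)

(r1,c3) = alpha
(r1,c5) = epsilon
(r2,c4) = epsilon
(r3,c3) = beta
(r3,c4) = alpha
(r4,c2) = alpha
(r5,c3) = gamma
(r5,c5) = beta
(r1,c1) = delta

delta gamma alpha beta epsilon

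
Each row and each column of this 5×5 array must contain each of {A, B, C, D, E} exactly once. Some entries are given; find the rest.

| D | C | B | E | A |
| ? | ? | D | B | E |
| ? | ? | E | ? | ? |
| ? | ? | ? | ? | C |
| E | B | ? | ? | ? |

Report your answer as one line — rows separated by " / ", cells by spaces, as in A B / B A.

D C B E A / C A D B E / A D E C B / B E A D C / E B C A D

(r2,c2) = A
(r3,c2) = D
(r3,c5) = B
(r4,c2) = E
(r4,c3) = A
(r4,c4) = D
(r5,c3) = C
(r5,c4) = A
(r5,c5) = D
(r2,c1) = C
(r3,c1) = A
(r3,c4) = C
(r4,c1) = B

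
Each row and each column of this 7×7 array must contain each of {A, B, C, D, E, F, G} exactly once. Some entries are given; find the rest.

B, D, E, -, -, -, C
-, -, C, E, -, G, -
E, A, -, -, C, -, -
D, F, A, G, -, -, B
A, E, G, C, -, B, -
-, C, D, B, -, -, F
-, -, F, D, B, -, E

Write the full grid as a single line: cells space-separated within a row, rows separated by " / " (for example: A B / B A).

Cell (r2,c1): row 2 has {C,E,G}; column 1 has {A,B,D,E} → F.
Cell (r2,c2): row 2 has {C,E,F,G}; column 2 has {A,C,D,E,F} → B.
Cell (r3,c3): row 3 has {A,C,E}; column 3 has {A,C,D,E,F,G} → B.
Cell (r3,c4): row 3 has {A,B,C,E}; column 4 has {B,C,D,E,G} → F.
Cell (r3,c6): row 3 has {A,B,C,E,F}; column 6 has {B,G} → D.
Cell (r3,c7): row 3 has {A,B,C,D,E,F}; column 7 has {B,C,E,F} → G.
Cell (r4,c5): row 4 has {A,B,D,F,G}; column 5 has {B,C} → E.
Cell (r4,c6): row 4 has {A,B,D,E,F,G}; column 6 has {B,D,G} → C.
Cell (r5,c7): row 5 has {A,B,C,E,G}; column 7 has {B,C,E,F,G} → D.
Cell (r6,c1): row 6 has {B,C,D,F}; column 1 has {A,B,D,E,F} → G.
Cell (r6,c5): row 6 has {B,C,D,F,G}; column 5 has {B,C,E} → A.
Cell (r6,c6): row 6 has {A,B,C,D,F,G}; column 6 has {B,C,D,G} → E.
Cell (r7,c1): row 7 has {B,D,E,F}; column 1 has {A,B,D,E,F,G} → C.
Cell (r7,c2): row 7 has {B,C,D,E,F}; column 2 has {A,B,C,D,E,F} → G.
Cell (r7,c6): row 7 has {B,C,D,E,F,G}; column 6 has {B,C,D,E,G} → A.
Cell (r1,c4): row 1 has {B,C,D,E}; column 4 has {B,C,D,E,F,G} → A.
Cell (r1,c6): row 1 has {A,B,C,D,E}; column 6 has {A,B,C,D,E,G} → F.
Cell (r2,c5): row 2 has {B,C,E,F,G}; column 5 has {A,B,C,E} → D.
Cell (r2,c7): row 2 has {B,C,D,E,F,G}; column 7 has {B,C,D,E,F,G} → A.
Cell (r5,c5): row 5 has {A,B,C,D,E,G}; column 5 has {A,B,C,D,E} → F.
Cell (r1,c5): row 1 has {A,B,C,D,E,F}; column 5 has {A,B,C,D,E,F} → G.

B D E A G F C / F B C E D G A / E A B F C D G / D F A G E C B / A E G C F B D / G C D B A E F / C G F D B A E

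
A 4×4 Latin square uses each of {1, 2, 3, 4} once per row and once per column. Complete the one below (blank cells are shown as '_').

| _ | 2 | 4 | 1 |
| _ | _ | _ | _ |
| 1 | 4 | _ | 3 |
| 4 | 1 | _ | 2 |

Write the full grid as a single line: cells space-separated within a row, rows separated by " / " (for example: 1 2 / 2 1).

3 2 4 1 / 2 3 1 4 / 1 4 2 3 / 4 1 3 2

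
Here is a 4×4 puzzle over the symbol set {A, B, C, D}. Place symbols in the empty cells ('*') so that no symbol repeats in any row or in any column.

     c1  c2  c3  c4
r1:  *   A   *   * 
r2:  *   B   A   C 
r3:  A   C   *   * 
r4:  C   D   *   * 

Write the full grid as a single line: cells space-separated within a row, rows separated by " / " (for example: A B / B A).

row 2 has {A,B,C}; column 1 has {A,C} — only D is left for (r2,c1).
row 4 has {C,D}; column 3 has {A} — only B is left for (r4,c3).
row 4 has {B,C,D}; column 4 has {C} — only A is left for (r4,c4).
row 1 has {A}; column 1 has {A,C,D} — only B is left for (r1,c1).
row 1 has {A,B}; column 4 has {A,C} — only D is left for (r1,c4).
row 3 has {A,C}; column 3 has {A,B} — only D is left for (r3,c3).
row 3 has {A,C,D}; column 4 has {A,C,D} — only B is left for (r3,c4).
row 1 has {A,B,D}; column 3 has {A,B,D} — only C is left for (r1,c3).

B A C D / D B A C / A C D B / C D B A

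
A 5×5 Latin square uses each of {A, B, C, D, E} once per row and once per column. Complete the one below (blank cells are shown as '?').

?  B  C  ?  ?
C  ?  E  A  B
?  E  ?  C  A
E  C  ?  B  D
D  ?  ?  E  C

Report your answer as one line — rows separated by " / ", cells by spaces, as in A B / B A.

A B C D E / C D E A B / B E D C A / E C A B D / D A B E C

Cell (r1,c1): row 1 has {B,C}; column 1 has {C,D,E} → A.
Cell (r1,c4): row 1 has {A,B,C}; column 4 has {A,B,C,E} → D.
Cell (r1,c5): row 1 has {A,B,C,D}; column 5 has {A,B,C,D} → E.
Cell (r2,c2): row 2 has {A,B,C,E}; column 2 has {B,C,E} → D.
Cell (r3,c1): row 3 has {A,C,E}; column 1 has {A,C,D,E} → B.
Cell (r3,c3): row 3 has {A,B,C,E}; column 3 has {C,E} → D.
Cell (r4,c3): row 4 has {B,C,D,E}; column 3 has {C,D,E} → A.
Cell (r5,c2): row 5 has {C,D,E}; column 2 has {B,C,D,E} → A.
Cell (r5,c3): row 5 has {A,C,D,E}; column 3 has {A,C,D,E} → B.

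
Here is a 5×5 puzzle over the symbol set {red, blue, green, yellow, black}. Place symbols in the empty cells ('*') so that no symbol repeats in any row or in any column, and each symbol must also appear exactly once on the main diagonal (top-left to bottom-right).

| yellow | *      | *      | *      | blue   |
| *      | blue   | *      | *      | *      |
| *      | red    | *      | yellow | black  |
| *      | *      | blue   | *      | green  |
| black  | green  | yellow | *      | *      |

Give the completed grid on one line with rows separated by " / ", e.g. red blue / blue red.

(r1,c2) = black
(r3,c3) = green
(r4,c1) = red
(r4,c2) = yellow
(r4,c4) = black
(r5,c5) = red
(r1,c3) = red
(r1,c4) = green
(r2,c1) = green
(r2,c3) = black
(r2,c4) = red
(r2,c5) = yellow
(r3,c1) = blue
(r5,c4) = blue

yellow black red green blue / green blue black red yellow / blue red green yellow black / red yellow blue black green / black green yellow blue red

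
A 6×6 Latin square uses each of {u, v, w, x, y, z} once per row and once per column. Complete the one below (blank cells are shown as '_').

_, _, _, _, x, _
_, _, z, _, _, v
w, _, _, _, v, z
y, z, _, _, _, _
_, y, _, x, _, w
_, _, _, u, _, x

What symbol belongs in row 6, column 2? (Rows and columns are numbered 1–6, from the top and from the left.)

w

At row 3, column 4: row 3 has {v,w,z}; column 4 has {u,x}; that leaves y.
At row 4, column 6: row 4 has {y,z}; column 6 has {v,w,x,z}; that leaves u.
At row 1, column 6: row 1 has {x}; column 6 has {u,v,w,x,z}; that leaves y.
At row 2, column 4: row 2 has {v,z}; column 4 has {u,x,y}; that leaves w.
At row 4, column 4: row 4 has {u,y,z}; column 4 has {u,w,x,y}; that leaves v.
At row 4, column 5: row 4 has {u,v,y,z}; column 5 has {v,x}; that leaves w.
At row 1, column 4: row 1 has {x,y}; column 4 has {u,v,w,x,y}; that leaves z.
At row 4, column 3: row 4 has {u,v,w,y,z}; column 3 has {z}; that leaves x.
At row 3, column 3: row 3 has {v,w,y,z}; column 3 has {x,z}; that leaves u.
At row 5, column 3: row 5 has {w,x,y}; column 3 has {u,x,z}; that leaves v.
At row 1, column 3: row 1 has {x,y,z}; column 3 has {u,v,x,z}; that leaves w.
At row 3, column 2: row 3 has {u,v,w,y,z}; column 2 has {y,z}; that leaves x.
At row 6, column 3: row 6 has {u,x}; column 3 has {u,v,w,x,z}; that leaves y.
At row 6, column 5: row 6 has {u,x,y}; column 5 has {v,w,x}; that leaves z.
At row 2, column 2: row 2 has {v,w,z}; column 2 has {x,y,z}; that leaves u.
At row 2, column 5: row 2 has {u,v,w,z}; column 5 has {v,w,x,z}; that leaves y.
At row 5, column 5: row 5 has {v,w,x,y}; column 5 has {v,w,x,y,z}; that leaves u.
At row 6, column 1: row 6 has {u,x,y,z}; column 1 has {w,y}; that leaves v.
At row 6, column 2: row 6 has {u,v,x,y,z}; column 2 has {u,x,y,z}; that leaves w.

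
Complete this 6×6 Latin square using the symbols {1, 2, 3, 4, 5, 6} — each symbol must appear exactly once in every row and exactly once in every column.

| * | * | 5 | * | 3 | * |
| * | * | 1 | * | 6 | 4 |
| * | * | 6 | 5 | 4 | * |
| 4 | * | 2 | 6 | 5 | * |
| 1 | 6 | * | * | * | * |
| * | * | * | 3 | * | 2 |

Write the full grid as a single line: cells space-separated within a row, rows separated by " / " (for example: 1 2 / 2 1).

(r2,c4) = 2
(r5,c4) = 4
(r5,c5) = 2
(r6,c3) = 4
(r6,c5) = 1
(r1,c4) = 1
(r1,c6) = 6
(r5,c3) = 3
(r5,c6) = 5
(r6,c2) = 5
(r1,c1) = 2
(r1,c2) = 4
(r2,c2) = 3
(r3,c1) = 3
(r3,c6) = 1
(r4,c2) = 1
(r4,c6) = 3
(r6,c1) = 6
(r2,c1) = 5
(r3,c2) = 2

2 4 5 1 3 6 / 5 3 1 2 6 4 / 3 2 6 5 4 1 / 4 1 2 6 5 3 / 1 6 3 4 2 5 / 6 5 4 3 1 2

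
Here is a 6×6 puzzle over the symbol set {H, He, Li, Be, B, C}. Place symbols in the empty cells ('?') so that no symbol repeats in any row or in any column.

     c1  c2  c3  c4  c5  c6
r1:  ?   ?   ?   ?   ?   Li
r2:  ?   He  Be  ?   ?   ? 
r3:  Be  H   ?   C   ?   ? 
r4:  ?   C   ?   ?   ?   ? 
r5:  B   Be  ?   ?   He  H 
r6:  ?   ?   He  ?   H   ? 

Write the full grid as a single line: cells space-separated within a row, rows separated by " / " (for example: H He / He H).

row 1 has {Li}; column 2 has {H,He,Be,C} — only B is left for (r1,c2).
row 5 has {H,He,Be,B}; column 4 has {C} — only Li is left for (r5,c4).
row 6 has {H,He}; column 2 has {H,He,Be,B,C} — only Li is left for (r6,c2).
row 5 has {H,He,Li,Be,B}; column 3 has {He,Be} — only C is left for (r5,c3).
row 6 has {H,He,Li}; column 1 has {Be,B} — only C is left for (r6,c1).
row 1 has {Li,B}; column 3 has {He,Be,C} — only H is left for (r1,c3).
row 1 has {H,Li,B}; column 1 has {Be,B,C} — only He is left for (r1,c1).
row 1 has {H,He,Li,B}; column 4 has {Li,C} — only Be is left for (r1,c4).
row 1 has {H,He,Li,Be,B}; column 5 has {H,He} — only C is left for (r1,c5).
row 6 has {H,He,Li,C}; column 4 has {Li,Be,C} — only B is left for (r6,c4).
row 6 has {H,He,Li,B,C}; column 6 has {H,Li} — only Be is left for (r6,c6).
row 2 has {He,Be}; column 4 has {Li,Be,B,C} — only H is left for (r2,c4).
row 4 has {C}; column 4 has {H,Li,Be,B,C} — only He is left for (r4,c4).
row 4 has {He,C}; column 6 has {H,Li,Be} — only B is left for (r4,c6).
row 2 has {H,He,Be}; column 1 has {He,Be,B,C} — only Li is left for (r2,c1).
row 2 has {H,He,Li,Be}; column 5 has {H,He,C} — only B is left for (r2,c5).
row 2 has {H,He,Li,Be,B}; column 6 has {H,Li,Be,B} — only C is left for (r2,c6).
row 3 has {H,Be,C}; column 5 has {H,He,B,C} — only Li is left for (r3,c5).
row 3 has {H,Li,Be,C}; column 6 has {H,Li,Be,B,C} — only He is left for (r3,c6).
row 4 has {He,B,C}; column 1 has {He,Li,Be,B,C} — only H is left for (r4,c1).
row 4 has {H,He,B,C}; column 3 has {H,He,Be,C} — only Li is left for (r4,c3).
row 4 has {H,He,Li,B,C}; column 5 has {H,He,Li,B,C} — only Be is left for (r4,c5).
row 3 has {H,He,Li,Be,C}; column 3 has {H,He,Li,Be,C} — only B is left for (r3,c3).

He B H Be C Li / Li He Be H B C / Be H B C Li He / H C Li He Be B / B Be C Li He H / C Li He B H Be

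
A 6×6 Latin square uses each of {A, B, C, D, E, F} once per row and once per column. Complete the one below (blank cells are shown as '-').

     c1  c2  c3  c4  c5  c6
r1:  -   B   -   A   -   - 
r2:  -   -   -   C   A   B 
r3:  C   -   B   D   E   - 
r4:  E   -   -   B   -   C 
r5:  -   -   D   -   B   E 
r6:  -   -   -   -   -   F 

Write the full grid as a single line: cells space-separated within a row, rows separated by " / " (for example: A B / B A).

F B E A C D / D E F C A B / C F B D E A / E D A B F C / A C D F B E / B A C E D F

(r1,c6) = D
(r3,c6) = A
(r5,c4) = F
(r6,c4) = E
(r1,c1) = F
(r1,c5) = C
(r2,c1) = D
(r3,c2) = F
(r5,c1) = A
(r5,c2) = C
(r6,c1) = B
(r6,c5) = D
(r1,c3) = E
(r2,c2) = E
(r2,c3) = F
(r4,c3) = A
(r4,c5) = F
(r6,c2) = A
(r6,c3) = C
(r4,c2) = D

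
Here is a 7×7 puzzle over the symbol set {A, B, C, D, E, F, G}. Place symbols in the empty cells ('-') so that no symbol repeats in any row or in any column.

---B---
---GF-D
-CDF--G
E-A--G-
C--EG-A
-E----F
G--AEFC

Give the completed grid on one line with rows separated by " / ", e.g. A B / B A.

(r1,c7) = E
(r4,c7) = B
(r7,c3) = B
(r5,c3) = F
(r7,c2) = D
(r4,c2) = F
(r5,c2) = B
(r5,c6) = D
(r2,c2) = A
(r1,c2) = G
(r1,c3) = C
(r1,c6) = A
(r2,c1) = B
(r2,c3) = E
(r2,c6) = C
(r3,c1) = A
(r3,c5) = B
(r3,c6) = E
(r6,c1) = D
(r6,c3) = G
(r6,c4) = C
(r6,c5) = A
(r6,c6) = B
(r1,c1) = F
(r1,c5) = D
(r4,c4) = D
(r4,c5) = C

F G C B D A E / B A E G F C D / A C D F B E G / E F A D C G B / C B F E G D A / D E G C A B F / G D B A E F C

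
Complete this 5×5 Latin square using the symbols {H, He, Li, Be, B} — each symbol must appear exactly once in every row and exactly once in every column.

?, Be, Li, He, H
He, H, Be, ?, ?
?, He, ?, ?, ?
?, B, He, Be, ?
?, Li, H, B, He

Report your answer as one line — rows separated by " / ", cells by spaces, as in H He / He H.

row 1 has {H,He,Li,Be}; column 1 has {He} — only B is left for (r1,c1).
row 2 has {H,He,Be}; column 4 has {He,Be,B} — only Li is left for (r2,c4).
row 2 has {H,He,Li,Be}; column 5 has {H,He} — only B is left for (r2,c5).
row 3 has {He}; column 3 has {H,He,Li,Be} — only B is left for (r3,c3).
row 3 has {He,B}; column 4 has {He,Li,Be,B} — only H is left for (r3,c4).
row 4 has {He,Be,B}; column 5 has {H,He,B} — only Li is left for (r4,c5).
row 5 has {H,He,Li,B}; column 1 has {He,B} — only Be is left for (r5,c1).
row 3 has {H,He,B}; column 1 has {He,Be,B} — only Li is left for (r3,c1).
row 3 has {H,He,Li,B}; column 5 has {H,He,Li,B} — only Be is left for (r3,c5).
row 4 has {He,Li,Be,B}; column 1 has {He,Li,Be,B} — only H is left for (r4,c1).

B Be Li He H / He H Be Li B / Li He B H Be / H B He Be Li / Be Li H B He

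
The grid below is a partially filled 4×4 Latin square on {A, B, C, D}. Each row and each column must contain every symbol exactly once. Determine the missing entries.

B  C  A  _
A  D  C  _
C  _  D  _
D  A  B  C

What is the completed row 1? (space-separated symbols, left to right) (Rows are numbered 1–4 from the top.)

B C A D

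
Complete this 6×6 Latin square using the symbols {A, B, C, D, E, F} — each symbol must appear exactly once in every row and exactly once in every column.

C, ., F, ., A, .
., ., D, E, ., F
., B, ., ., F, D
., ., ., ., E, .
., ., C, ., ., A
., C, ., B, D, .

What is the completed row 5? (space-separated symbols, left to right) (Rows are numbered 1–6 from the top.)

E D C F B A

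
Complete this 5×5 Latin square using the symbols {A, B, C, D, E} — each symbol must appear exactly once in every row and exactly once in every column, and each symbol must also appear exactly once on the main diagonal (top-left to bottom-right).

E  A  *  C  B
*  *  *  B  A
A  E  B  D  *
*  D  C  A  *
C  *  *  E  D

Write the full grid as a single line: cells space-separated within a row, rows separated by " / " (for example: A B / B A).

E A D C B / D C E B A / A E B D C / B D C A E / C B A E D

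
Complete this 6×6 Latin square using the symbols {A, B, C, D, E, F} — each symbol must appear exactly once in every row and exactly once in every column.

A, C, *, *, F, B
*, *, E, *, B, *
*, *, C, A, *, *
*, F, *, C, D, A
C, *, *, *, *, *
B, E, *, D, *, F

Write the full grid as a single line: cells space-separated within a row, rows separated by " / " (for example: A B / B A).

(r1,c3) = D
(r1,c4) = E
(r2,c4) = F
(r3,c5) = E
(r3,c6) = D
(r4,c1) = E
(r4,c3) = B
(r5,c4) = B
(r5,c5) = A
(r5,c6) = E
(r6,c3) = A
(r6,c5) = C
(r2,c1) = D
(r2,c2) = A
(r2,c6) = C
(r3,c1) = F
(r3,c2) = B
(r5,c2) = D
(r5,c3) = F

A C D E F B / D A E F B C / F B C A E D / E F B C D A / C D F B A E / B E A D C F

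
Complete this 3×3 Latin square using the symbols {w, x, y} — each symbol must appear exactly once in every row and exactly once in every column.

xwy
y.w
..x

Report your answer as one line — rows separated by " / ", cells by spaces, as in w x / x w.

(r2,c2): row 2 has {w,y}; column 2 has {w}, so it must be x.
(r3,c1): row 3 has {x}; column 1 has {x,y}, so it must be w.
(r3,c2): row 3 has {w,x}; column 2 has {w,x}, so it must be y.

x w y / y x w / w y x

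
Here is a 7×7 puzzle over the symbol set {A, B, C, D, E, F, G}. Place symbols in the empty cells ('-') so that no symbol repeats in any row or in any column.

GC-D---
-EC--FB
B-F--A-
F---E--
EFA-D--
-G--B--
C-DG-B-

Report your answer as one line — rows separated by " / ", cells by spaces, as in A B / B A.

G C B D A E F / D E C A G F B / B D F E C A G / F B G C E D A / E F A B D G C / A G E F B C D / C A D G F B E

(r1,c6): row 1 has {C,D,G}; column 6 has {A,B,F}, so it must be E.
(r2,c4): row 2 has {B,C,E,F}; column 4 has {D,G}, so it must be A.
(r2,c5): row 2 has {A,B,C,E,F}; column 5 has {B,D,E}, so it must be G.
(r3,c2): row 3 has {A,B,F}; column 2 has {C,E,F,G}, so it must be D.
(r3,c5): row 3 has {A,B,D,F}; column 5 has {B,D,E,G}, so it must be C.
(r6,c3): row 6 has {B,G}; column 3 has {A,C,D,F}, so it must be E.
(r7,c2): row 7 has {B,C,D,G}; column 2 has {C,D,E,F,G}, so it must be A.
(r7,c5): row 7 has {A,B,C,D,G}; column 5 has {B,C,D,E,G}, so it must be F.
(r7,c7): row 7 has {A,B,C,D,F,G}; column 7 has {B}, so it must be E.
(r1,c3): row 1 has {C,D,E,G}; column 3 has {A,C,D,E,F}, so it must be B.
(r1,c5): row 1 has {B,C,D,E,G}; column 5 has {B,C,D,E,F,G}, so it must be A.
(r1,c7): row 1 has {A,B,C,D,E,G}; column 7 has {B,E}, so it must be F.
(r2,c1): row 2 has {A,B,C,E,F,G}; column 1 has {B,C,E,F,G}, so it must be D.
(r3,c4): row 3 has {A,B,C,D,F}; column 4 has {A,D,G}, so it must be E.
(r3,c7): row 3 has {A,B,C,D,E,F}; column 7 has {B,E,F}, so it must be G.
(r4,c2): row 4 has {E,F}; column 2 has {A,C,D,E,F,G}, so it must be B.
(r4,c3): row 4 has {B,E,F}; column 3 has {A,B,C,D,E,F}, so it must be G.
(r4,c4): row 4 has {B,E,F,G}; column 4 has {A,D,E,G}, so it must be C.
(r4,c6): row 4 has {B,C,E,F,G}; column 6 has {A,B,E,F}, so it must be D.
(r4,c7): row 4 has {B,C,D,E,F,G}; column 7 has {B,E,F,G}, so it must be A.
(r5,c4): row 5 has {A,D,E,F}; column 4 has {A,C,D,E,G}, so it must be B.
(r5,c7): row 5 has {A,B,D,E,F}; column 7 has {A,B,E,F,G}, so it must be C.
(r6,c1): row 6 has {B,E,G}; column 1 has {B,C,D,E,F,G}, so it must be A.
(r6,c4): row 6 has {A,B,E,G}; column 4 has {A,B,C,D,E,G}, so it must be F.
(r6,c6): row 6 has {A,B,E,F,G}; column 6 has {A,B,D,E,F}, so it must be C.
(r6,c7): row 6 has {A,B,C,E,F,G}; column 7 has {A,B,C,E,F,G}, so it must be D.
(r5,c6): row 5 has {A,B,C,D,E,F}; column 6 has {A,B,C,D,E,F}, so it must be G.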